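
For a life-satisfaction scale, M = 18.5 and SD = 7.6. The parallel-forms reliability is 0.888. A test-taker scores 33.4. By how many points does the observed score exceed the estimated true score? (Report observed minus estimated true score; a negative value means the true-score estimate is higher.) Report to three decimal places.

1.669

T̂ = ρX + (1 − ρ)μ
  = 0.888 × 33.4 + 0.112 × 18.5
  = 29.6592 + 2.0720
  = 31.73120
  ≈ 31.7312
X − T̂ = 33.4 − 31.7312 = 1.6688 → 1.669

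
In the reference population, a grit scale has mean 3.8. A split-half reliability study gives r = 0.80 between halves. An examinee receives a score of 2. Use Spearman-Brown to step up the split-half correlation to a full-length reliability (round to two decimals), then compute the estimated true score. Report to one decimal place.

2.2

Spearman-Brown: ρ = 2r/(1 + r) = 2(0.80)/(1 + 0.80) = 1.600/1.80 = 0.8889 → 0.89
T̂ = ρX + (1 − ρ)μ
  = 0.89 × 2 + 0.11 × 3.8
  = 1.78 + 0.418
  = 2.20
  ≈ 2.2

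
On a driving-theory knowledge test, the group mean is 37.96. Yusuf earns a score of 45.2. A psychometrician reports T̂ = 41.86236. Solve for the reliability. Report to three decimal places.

T̂ = ρX + (1 − ρ)μ  ⇒  T̂ − μ = ρ(X − μ)
ρ = (T̂ − μ)/(X − μ) = (41.86236 − 37.96) / (45.2 − 37.96) = 3.90236 / 7.24 = 0.53900

0.539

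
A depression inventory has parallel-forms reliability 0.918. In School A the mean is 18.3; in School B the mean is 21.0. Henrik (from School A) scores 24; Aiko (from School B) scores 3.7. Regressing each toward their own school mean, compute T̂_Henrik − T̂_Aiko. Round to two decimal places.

18.41

T̂_Henrik = 0.918(24) + 0.082(18.3) = 23.5326
T̂_Aiko = 0.918(3.7) + 0.082(21.0) = 5.1186
Difference = 23.5326 − 5.1186 = 18.4140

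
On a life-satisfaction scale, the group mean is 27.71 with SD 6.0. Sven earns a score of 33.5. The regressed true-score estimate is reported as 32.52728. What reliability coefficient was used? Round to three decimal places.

T̂ = ρX + (1 − ρ)μ  ⇒  T̂ − μ = ρ(X − μ)
ρ = (T̂ − μ)/(X − μ) = (32.52728 − 27.71) / (33.5 − 27.71) = 4.81728 / 5.79 = 0.83200

0.832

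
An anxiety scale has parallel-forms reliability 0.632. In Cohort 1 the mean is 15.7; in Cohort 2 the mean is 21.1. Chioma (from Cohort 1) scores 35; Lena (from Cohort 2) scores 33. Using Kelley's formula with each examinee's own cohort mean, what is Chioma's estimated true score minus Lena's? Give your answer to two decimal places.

-0.72

T̂_Chioma = 0.632(35) + 0.368(15.7) = 27.8976
T̂_Lena = 0.632(33) + 0.368(21.1) = 28.6208
Difference = 27.8976 − 28.6208 = -0.7232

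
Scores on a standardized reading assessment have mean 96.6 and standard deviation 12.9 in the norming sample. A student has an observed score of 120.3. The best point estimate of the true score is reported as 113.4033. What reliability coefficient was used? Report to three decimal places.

T̂ = ρX + (1 − ρ)μ  ⇒  T̂ − μ = ρ(X − μ)
ρ = (T̂ − μ)/(X − μ) = (113.4033 − 96.6) / (120.3 − 96.6) = 16.8033 / 23.7 = 0.70900

0.709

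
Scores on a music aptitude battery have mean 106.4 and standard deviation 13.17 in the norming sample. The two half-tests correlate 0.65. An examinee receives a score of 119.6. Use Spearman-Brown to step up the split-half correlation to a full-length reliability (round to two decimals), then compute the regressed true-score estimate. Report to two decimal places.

Spearman-Brown: ρ = 2r/(1 + r) = 2(0.65)/(1 + 0.65) = 1.300/1.65 = 0.7879 → 0.79
T̂ = 0.79(119.6) + 0.21(106.4) = 94.484 + 22.344 = 116.828 → 116.83

116.83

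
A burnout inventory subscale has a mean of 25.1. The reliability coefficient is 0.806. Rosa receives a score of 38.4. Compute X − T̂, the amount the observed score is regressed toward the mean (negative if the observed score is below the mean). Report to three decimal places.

2.580

Weight the observed score by reliability and the mean by (1 − reliability): T̂ = 0.806·38.4 + 0.194·25.1 = 30.9504 + 4.8694 = 35.81980.
X − T̂ = 38.4 − 35.8198 = 2.5802 → 2.580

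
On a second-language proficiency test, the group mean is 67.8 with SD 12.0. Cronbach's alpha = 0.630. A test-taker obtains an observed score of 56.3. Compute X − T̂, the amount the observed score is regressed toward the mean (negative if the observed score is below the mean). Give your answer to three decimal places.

Regress the observed score toward the mean by the unreliability: T̂ = 0.630·56.3 + 0.370·67.8 = 35.4690 + 25.0860 = 60.55500.
X − T̂ = 56.3 − 60.5550 = -4.2550 → -4.255

-4.255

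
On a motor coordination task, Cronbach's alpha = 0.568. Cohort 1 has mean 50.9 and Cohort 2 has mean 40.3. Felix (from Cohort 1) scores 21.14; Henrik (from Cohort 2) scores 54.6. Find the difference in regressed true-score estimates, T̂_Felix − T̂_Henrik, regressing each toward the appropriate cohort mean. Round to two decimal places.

T̂_Felix = 0.568(21.14) + 0.432(50.9) = 33.9963
T̂_Henrik = 0.568(54.6) + 0.432(40.3) = 48.4224
Difference = 33.9963 − 48.4224 = -14.4261

-14.43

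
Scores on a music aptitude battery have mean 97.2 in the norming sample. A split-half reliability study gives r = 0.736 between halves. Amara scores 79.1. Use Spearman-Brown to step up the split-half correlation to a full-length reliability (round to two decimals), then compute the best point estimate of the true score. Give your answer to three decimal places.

81.815

Spearman-Brown: ρ = 2r/(1 + r) = 2(0.736)/(1 + 0.736) = 1.4720/1.736 = 0.8479 → 0.85
Kelley's formula gives T̂ = 0.85·79.1 + 0.15·97.2 = 67.235 + 14.580 = 81.8150.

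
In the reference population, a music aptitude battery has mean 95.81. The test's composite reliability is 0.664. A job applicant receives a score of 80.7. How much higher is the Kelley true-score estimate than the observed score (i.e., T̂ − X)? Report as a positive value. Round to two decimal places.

T̂ = 0.664(80.7) + 0.336(95.81) = 53.5848 + 32.19216 = 85.7770 → 85.777
T̂ − X = 85.777 − 80.7 = 5.077 → 5.08

5.08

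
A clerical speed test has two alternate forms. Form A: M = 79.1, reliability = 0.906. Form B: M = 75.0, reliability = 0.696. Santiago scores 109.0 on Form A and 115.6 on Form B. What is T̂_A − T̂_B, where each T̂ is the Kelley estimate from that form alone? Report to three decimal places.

T̂_A = 0.906(109.0) + 0.094(79.1) = 106.18940
T̂_B = 0.696(115.6) + 0.304(75.0) = 103.25760
T̂_A − T̂_B = 2.93180

2.932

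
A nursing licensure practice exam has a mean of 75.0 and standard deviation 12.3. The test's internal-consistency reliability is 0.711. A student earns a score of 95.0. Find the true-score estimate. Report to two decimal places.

89.22

T̂ = 0.711(95.0) + 0.289(75.0) = 67.5450 + 21.6750 = 89.220 → 89.22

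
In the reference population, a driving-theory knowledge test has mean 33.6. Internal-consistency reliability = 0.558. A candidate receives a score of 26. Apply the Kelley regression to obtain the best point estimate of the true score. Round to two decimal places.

Kelley's formula gives T̂ = 0.558·26 + 0.442·33.6 = 14.508 + 14.8512 = 29.359.

29.36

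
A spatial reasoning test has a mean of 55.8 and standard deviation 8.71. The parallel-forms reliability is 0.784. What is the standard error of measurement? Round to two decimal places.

4.05

SEM = SD · √(1 − ρ) = 8.71 × √0.216 = 8.71 × 0.4648 = 4.048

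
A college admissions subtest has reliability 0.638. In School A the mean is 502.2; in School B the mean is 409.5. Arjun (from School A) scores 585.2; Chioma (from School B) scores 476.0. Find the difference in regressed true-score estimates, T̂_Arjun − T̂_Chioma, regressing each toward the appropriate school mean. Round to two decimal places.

103.23

T̂_Arjun = 0.638(585.2) + 0.362(502.2) = 555.1540
T̂_Chioma = 0.638(476.0) + 0.362(409.5) = 451.9270
Difference = 555.1540 − 451.9270 = 103.2270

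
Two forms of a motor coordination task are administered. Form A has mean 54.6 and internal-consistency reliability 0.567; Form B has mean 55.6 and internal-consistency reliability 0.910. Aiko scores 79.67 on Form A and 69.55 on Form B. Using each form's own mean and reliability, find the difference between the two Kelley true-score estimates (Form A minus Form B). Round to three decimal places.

T̂_A = 0.567(79.67) + 0.433(54.6) = 68.81469
T̂_B = 0.910(69.55) + 0.090(55.6) = 68.29450
T̂_A − T̂_B = 0.52019

0.520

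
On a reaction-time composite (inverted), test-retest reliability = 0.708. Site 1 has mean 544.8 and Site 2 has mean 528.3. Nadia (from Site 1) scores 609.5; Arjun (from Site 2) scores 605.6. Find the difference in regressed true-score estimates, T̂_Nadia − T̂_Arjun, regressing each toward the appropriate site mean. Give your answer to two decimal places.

7.58

T̂_Nadia = 0.708(609.5) + 0.292(544.8) = 590.6076
T̂_Arjun = 0.708(605.6) + 0.292(528.3) = 583.0284
Difference = 590.6076 − 583.0284 = 7.5792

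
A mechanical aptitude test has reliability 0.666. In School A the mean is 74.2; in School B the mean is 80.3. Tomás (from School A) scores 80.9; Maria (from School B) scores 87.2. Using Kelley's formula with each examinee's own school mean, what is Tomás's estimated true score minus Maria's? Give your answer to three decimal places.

-6.233

T̂_Tomás = 0.666(80.9) + 0.334(74.2) = 78.66220
T̂_Maria = 0.666(87.2) + 0.334(80.3) = 84.89540
Difference = 78.66220 − 84.89540 = -6.23320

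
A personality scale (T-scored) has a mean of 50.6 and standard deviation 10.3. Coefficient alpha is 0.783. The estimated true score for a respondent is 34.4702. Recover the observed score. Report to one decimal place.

T̂ = ρX + (1 − ρ)μ  ⇒  X = (T̂ − (1 − ρ)μ) / ρ
X = (34.4702 − 0.217 × 50.6) / 0.783 = (34.4702 − 10.9802) / 0.783 = 23.4900 / 0.783 = 30.000

30.0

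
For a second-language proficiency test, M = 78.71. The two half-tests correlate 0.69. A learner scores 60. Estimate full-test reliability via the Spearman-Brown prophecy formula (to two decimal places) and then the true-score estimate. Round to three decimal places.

63.368

Spearman-Brown: ρ = 2r/(1 + r) = 2(0.69)/(1 + 0.69) = 1.380/1.69 = 0.8166 → 0.82
Regress the observed score toward the mean by the unreliability: T̂ = 0.82·60 + 0.18·78.71 = 49.20 + 14.1678 = 63.3678.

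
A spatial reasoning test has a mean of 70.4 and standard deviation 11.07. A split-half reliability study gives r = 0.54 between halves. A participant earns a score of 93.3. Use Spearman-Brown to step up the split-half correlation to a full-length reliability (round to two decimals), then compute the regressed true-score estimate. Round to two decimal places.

Spearman-Brown: ρ = 2r/(1 + r) = 2(0.54)/(1 + 0.54) = 1.080/1.54 = 0.7013 → 0.70
T̂ = ρX + (1 − ρ)μ
  = 0.70 × 93.3 + 0.30 × 70.4
  = 65.310 + 21.120
  = 86.430
  ≈ 86.43

86.43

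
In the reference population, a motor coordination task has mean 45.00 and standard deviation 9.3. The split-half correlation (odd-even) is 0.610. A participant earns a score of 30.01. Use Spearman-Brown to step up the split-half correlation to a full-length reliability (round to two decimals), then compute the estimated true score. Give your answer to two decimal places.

33.61

Spearman-Brown: ρ = 2r/(1 + r) = 2(0.610)/(1 + 0.610) = 1.2200/1.610 = 0.7578 → 0.76
T̂ = ρX + (1 − ρ)μ
  = 0.76 × 30.01 + 0.24 × 45.00
  = 22.8076 + 10.8000
  = 33.608
  ≈ 33.61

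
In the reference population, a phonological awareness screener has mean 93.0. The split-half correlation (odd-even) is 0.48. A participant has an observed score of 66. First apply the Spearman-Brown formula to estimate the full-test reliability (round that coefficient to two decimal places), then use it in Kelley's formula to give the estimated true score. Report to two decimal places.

75.45

Spearman-Brown: ρ = 2r/(1 + r) = 2(0.48)/(1 + 0.48) = 0.960/1.48 = 0.6486 → 0.65
T̂ = 0.65(66) + 0.35(93.0) = 42.90 + 32.550 = 75.450 → 75.45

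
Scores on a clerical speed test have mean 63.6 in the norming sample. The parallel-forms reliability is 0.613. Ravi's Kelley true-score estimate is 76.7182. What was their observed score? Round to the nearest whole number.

T̂ = ρX + (1 − ρ)μ  ⇒  X = (T̂ − (1 − ρ)μ) / ρ
X = (76.7182 − 0.387 × 63.6) / 0.613 = (76.7182 − 24.6132) / 0.613 = 52.1050 / 0.613 = 85.00

85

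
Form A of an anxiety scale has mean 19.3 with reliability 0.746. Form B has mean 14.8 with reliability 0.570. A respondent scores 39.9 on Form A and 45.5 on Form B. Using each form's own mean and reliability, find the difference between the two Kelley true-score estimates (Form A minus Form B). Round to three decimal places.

T̂_A = 0.746(39.9) + 0.254(19.3) = 34.66760
T̂_B = 0.570(45.5) + 0.430(14.8) = 32.29900
T̂_A − T̂_B = 2.36860

2.369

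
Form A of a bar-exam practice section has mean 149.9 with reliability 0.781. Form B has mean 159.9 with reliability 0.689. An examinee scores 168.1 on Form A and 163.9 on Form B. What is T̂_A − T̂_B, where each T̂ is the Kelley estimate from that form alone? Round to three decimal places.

1.458

T̂_A = 0.781(168.1) + 0.219(149.9) = 164.11420
T̂_B = 0.689(163.9) + 0.311(159.9) = 162.65600
T̂_A − T̂_B = 1.45820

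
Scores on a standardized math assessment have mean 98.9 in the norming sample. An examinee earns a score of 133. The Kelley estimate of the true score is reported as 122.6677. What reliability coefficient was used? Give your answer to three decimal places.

0.697

T̂ = ρX + (1 − ρ)μ  ⇒  T̂ − μ = ρ(X − μ)
ρ = (T̂ − μ)/(X − μ) = (122.6677 − 98.9) / (133 − 98.9) = 23.7677 / 34.1 = 0.69700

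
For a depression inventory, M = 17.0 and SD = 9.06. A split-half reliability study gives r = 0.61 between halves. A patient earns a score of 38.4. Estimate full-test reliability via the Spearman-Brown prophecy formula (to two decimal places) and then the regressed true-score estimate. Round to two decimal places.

33.26

Spearman-Brown: ρ = 2r/(1 + r) = 2(0.61)/(1 + 0.61) = 1.220/1.61 = 0.7578 → 0.76
T̂ = ρX + (1 − ρ)μ
  = 0.76 × 38.4 + 0.24 × 17.0
  = 29.184 + 4.080
  = 33.264
  ≈ 33.26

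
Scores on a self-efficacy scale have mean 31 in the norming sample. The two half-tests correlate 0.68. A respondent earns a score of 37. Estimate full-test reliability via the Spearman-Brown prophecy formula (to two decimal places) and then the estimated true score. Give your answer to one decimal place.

Spearman-Brown: ρ = 2r/(1 + r) = 2(0.68)/(1 + 0.68) = 1.360/1.68 = 0.8095 → 0.81
Regress the observed score toward the mean by the unreliability: T̂ = 0.81·37 + 0.19·31 = 29.97 + 5.89 = 35.86.

35.9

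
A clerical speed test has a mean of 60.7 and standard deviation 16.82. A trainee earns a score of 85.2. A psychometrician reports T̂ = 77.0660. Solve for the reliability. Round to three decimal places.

0.668

T̂ = ρX + (1 − ρ)μ  ⇒  T̂ − μ = ρ(X − μ)
ρ = (T̂ − μ)/(X − μ) = (77.0660 − 60.7) / (85.2 − 60.7) = 16.3660 / 24.5 = 0.66800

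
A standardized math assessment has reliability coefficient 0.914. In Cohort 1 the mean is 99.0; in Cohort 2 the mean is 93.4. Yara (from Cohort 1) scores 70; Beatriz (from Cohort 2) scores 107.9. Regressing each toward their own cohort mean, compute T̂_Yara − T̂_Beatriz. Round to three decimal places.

T̂_Yara = 0.914(70) + 0.086(99.0) = 72.49400
T̂_Beatriz = 0.914(107.9) + 0.086(93.4) = 106.65300
Difference = 72.49400 − 106.65300 = -34.15900

-34.159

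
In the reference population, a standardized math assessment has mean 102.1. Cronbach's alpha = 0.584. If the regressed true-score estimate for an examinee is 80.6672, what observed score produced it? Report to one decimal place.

T̂ = ρX + (1 − ρ)μ  ⇒  X = (T̂ − (1 − ρ)μ) / ρ
X = (80.6672 − 0.416 × 102.1) / 0.584 = (80.6672 − 42.4736) / 0.584 = 38.1936 / 0.584 = 65.400

65.4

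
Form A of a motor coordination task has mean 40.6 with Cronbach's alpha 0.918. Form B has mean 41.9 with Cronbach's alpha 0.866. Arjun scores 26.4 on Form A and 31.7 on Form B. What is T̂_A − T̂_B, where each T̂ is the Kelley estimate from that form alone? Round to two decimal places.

-5.50

T̂_A = 0.918(26.4) + 0.082(40.6) = 27.5644
T̂_B = 0.866(31.7) + 0.134(41.9) = 33.0668
T̂_A − T̂_B = -5.5024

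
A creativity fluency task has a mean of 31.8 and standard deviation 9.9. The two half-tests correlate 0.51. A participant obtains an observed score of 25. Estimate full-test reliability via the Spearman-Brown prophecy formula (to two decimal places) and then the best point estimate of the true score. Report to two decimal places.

27.18

Spearman-Brown: ρ = 2r/(1 + r) = 2(0.51)/(1 + 0.51) = 1.020/1.51 = 0.6755 → 0.68
T̂ = ρX + (1 − ρ)μ
  = 0.68 × 25 + 0.32 × 31.8
  = 17.00 + 10.176
  = 27.176
  ≈ 27.18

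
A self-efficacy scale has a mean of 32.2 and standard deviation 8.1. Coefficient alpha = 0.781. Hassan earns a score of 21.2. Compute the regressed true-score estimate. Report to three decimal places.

23.609

T̂ = 0.781(21.2) + 0.219(32.2) = 16.5572 + 7.0518 = 23.6090 → 23.609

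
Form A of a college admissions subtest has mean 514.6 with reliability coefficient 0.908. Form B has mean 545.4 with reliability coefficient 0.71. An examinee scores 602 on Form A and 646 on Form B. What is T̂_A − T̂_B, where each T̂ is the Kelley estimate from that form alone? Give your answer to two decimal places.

-22.87

T̂_A = 0.908(602) + 0.092(514.6) = 593.9592
T̂_B = 0.71(646) + 0.29(545.4) = 616.8260
T̂_A − T̂_B = -22.8668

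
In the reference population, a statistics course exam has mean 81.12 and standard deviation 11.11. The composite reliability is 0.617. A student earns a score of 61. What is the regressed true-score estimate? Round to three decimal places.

68.706

T̂ = 0.617(61) + 0.383(81.12) = 37.637 + 31.06896 = 68.7060 → 68.706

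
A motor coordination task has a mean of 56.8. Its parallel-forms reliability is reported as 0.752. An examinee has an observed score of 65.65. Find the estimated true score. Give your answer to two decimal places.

63.46

T̂ = 0.752(65.65) + 0.248(56.8) = 49.36880 + 14.0864 = 63.455 → 63.46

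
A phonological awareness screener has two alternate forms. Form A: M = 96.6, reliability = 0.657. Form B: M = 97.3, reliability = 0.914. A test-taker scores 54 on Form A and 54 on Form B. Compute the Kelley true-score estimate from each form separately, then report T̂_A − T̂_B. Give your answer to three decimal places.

T̂_A = 0.657(54) + 0.343(96.6) = 68.61180
T̂_B = 0.914(54) + 0.086(97.3) = 57.72380
T̂_A − T̂_B = 10.88800

10.888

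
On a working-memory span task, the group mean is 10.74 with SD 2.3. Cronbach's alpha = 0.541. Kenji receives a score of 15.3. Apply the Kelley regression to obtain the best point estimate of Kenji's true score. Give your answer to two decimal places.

13.21

T̂ = 0.541(15.3) + 0.459(10.74) = 8.2773 + 4.92966 = 13.207 → 13.21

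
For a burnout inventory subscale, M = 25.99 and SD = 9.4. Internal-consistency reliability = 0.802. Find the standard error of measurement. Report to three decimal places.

4.183

SEM = SD · √(1 − ρ) = 9.4 × √0.198 = 9.4 × 0.4450 = 4.1827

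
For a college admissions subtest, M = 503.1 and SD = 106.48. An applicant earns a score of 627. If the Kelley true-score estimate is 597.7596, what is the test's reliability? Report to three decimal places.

0.764

T̂ = ρX + (1 − ρ)μ  ⇒  T̂ − μ = ρ(X − μ)
ρ = (T̂ − μ)/(X − μ) = (597.7596 − 503.1) / (627 − 503.1) = 94.6596 / 123.9 = 0.76400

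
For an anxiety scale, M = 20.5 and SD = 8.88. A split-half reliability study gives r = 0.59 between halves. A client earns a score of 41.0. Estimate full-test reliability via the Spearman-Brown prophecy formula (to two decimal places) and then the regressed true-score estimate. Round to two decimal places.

Spearman-Brown: ρ = 2r/(1 + r) = 2(0.59)/(1 + 0.59) = 1.180/1.59 = 0.7421 → 0.74
T̂ = 0.74(41.0) + 0.26(20.5) = 30.340 + 5.330 = 35.670 → 35.67

35.67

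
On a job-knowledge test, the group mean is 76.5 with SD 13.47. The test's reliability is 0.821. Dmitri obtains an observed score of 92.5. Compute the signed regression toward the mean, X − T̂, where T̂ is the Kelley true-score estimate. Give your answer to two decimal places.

Weight the observed score by reliability and the mean by (1 − reliability): T̂ = 0.821·92.5 + 0.179·76.5 = 75.9425 + 13.6935 = 89.6360.
X − T̂ = 92.5 − 89.636 = 2.864 → 2.86

2.86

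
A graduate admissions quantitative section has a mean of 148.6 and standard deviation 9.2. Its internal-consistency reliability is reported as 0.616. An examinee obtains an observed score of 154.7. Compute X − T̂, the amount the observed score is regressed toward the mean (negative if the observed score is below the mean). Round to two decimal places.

Kelley's formula gives T̂ = 0.616·154.7 + 0.384·148.6 = 95.2952 + 57.0624 = 152.3576.
X − T̂ = 154.7 − 152.358 = 2.342 → 2.34

2.34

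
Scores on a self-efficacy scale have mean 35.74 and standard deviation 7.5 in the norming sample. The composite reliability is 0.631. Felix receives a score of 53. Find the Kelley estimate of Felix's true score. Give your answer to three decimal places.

T̂ = ρX + (1 − ρ)μ
  = 0.631 × 53 + 0.369 × 35.74
  = 33.443 + 13.18806
  = 46.6311
  ≈ 46.631

46.631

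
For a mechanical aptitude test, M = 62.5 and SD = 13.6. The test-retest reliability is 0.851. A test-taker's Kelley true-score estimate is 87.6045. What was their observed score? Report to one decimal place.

T̂ = ρX + (1 − ρ)μ  ⇒  X = (T̂ − (1 − ρ)μ) / ρ
X = (87.6045 − 0.149 × 62.5) / 0.851 = (87.6045 − 9.3125) / 0.851 = 78.2920 / 0.851 = 92.000

92.0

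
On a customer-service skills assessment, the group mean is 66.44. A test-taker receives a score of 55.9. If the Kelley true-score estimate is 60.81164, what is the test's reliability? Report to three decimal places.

T̂ = ρX + (1 − ρ)μ  ⇒  T̂ − μ = ρ(X − μ)
ρ = (T̂ − μ)/(X − μ) = (60.81164 − 66.44) / (55.9 − 66.44) = -5.62836 / -10.54 = 0.53400

0.534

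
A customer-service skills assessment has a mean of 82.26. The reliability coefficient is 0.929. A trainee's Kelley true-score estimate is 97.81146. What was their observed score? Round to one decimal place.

T̂ = ρX + (1 − ρ)μ  ⇒  X = (T̂ − (1 − ρ)μ) / ρ
X = (97.81146 − 0.071 × 82.26) / 0.929 = (97.81146 − 5.84046) / 0.929 = 91.97100 / 0.929 = 99.000

99.0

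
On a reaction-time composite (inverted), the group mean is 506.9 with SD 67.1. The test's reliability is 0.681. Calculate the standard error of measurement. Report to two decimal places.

SEM = SD · √(1 − ρ) = 67.1 × √0.319 = 67.1 × 0.5648 = 37.898

37.90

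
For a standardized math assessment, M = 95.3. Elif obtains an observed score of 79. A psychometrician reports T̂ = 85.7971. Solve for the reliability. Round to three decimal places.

T̂ = ρX + (1 − ρ)μ  ⇒  T̂ − μ = ρ(X − μ)
ρ = (T̂ − μ)/(X − μ) = (85.7971 − 95.3) / (79 − 95.3) = -9.5029 / -16.3 = 0.58300

0.583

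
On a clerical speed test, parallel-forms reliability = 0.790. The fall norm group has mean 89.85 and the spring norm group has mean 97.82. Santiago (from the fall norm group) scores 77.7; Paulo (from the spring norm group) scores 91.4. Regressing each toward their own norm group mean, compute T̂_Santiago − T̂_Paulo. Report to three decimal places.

T̂_Santiago = 0.790(77.7) + 0.210(89.85) = 80.25150
T̂_Paulo = 0.790(91.4) + 0.210(97.82) = 92.74820
Difference = 80.25150 − 92.74820 = -12.49670

-12.497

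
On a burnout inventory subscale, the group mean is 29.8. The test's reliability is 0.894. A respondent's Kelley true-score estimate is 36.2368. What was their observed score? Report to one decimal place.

T̂ = ρX + (1 − ρ)μ  ⇒  X = (T̂ − (1 − ρ)μ) / ρ
X = (36.2368 − 0.106 × 29.8) / 0.894 = (36.2368 − 3.1588) / 0.894 = 33.0780 / 0.894 = 37.000

37.0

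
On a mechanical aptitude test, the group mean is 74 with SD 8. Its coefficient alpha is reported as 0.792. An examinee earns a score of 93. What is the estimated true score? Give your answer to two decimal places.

T̂ = ρX + (1 − ρ)μ
  = 0.792 × 93 + 0.208 × 74
  = 73.656 + 15.392
  = 89.048
  ≈ 89.05

89.05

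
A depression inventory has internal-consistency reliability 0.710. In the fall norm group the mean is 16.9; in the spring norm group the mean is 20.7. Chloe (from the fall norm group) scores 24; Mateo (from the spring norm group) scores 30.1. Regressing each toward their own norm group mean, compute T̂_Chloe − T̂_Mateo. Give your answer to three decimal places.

T̂_Chloe = 0.710(24) + 0.290(16.9) = 21.94100
T̂_Mateo = 0.710(30.1) + 0.290(20.7) = 27.37400
Difference = 21.94100 − 27.37400 = -5.43300

-5.433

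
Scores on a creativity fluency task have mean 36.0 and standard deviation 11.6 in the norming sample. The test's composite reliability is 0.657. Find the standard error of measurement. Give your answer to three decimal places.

6.794

SEM = SD · √(1 − ρ) = 11.6 × √0.343 = 11.6 × 0.5857 = 6.7937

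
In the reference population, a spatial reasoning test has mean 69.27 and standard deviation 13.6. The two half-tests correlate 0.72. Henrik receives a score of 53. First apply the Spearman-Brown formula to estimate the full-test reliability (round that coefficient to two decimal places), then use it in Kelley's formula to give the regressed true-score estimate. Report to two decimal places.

Spearman-Brown: ρ = 2r/(1 + r) = 2(0.72)/(1 + 0.72) = 1.440/1.72 = 0.8372 → 0.84
T̂ = ρX + (1 − ρ)μ
  = 0.84 × 53 + 0.16 × 69.27
  = 44.52 + 11.0832
  = 55.603
  ≈ 55.60

55.60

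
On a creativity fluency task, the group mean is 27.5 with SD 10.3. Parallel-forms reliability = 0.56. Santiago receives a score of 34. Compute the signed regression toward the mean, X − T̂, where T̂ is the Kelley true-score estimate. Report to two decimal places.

Regress the observed score toward the mean by the unreliability: T̂ = 0.56·34 + 0.44·27.5 = 19.04 + 12.100 = 31.1400.
X − T̂ = 34 − 31.140 = 2.860 → 2.86

2.86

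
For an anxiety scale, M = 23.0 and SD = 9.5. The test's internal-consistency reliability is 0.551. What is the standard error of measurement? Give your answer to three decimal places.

SEM = SD · √(1 − ρ) = 9.5 × √0.449 = 9.5 × 0.6701 = 6.3657

6.366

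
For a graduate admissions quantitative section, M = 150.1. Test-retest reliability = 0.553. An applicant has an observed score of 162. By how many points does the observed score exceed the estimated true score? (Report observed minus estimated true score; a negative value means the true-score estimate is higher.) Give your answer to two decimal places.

5.32

T̂ = ρX + (1 − ρ)μ
  = 0.553 × 162 + 0.447 × 150.1
  = 89.586 + 67.0947
  = 156.6807
  ≈ 156.681
X − T̂ = 162 − 156.681 = 5.319 → 5.32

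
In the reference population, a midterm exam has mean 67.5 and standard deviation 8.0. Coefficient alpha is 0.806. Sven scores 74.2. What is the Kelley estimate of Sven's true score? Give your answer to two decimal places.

72.90

T̂ = 0.806(74.2) + 0.194(67.5) = 59.8052 + 13.0950 = 72.900 → 72.90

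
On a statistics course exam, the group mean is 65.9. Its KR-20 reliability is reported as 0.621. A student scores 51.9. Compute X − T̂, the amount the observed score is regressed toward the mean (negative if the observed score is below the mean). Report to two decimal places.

T̂ = ρX + (1 − ρ)μ
  = 0.621 × 51.9 + 0.379 × 65.9
  = 32.2299 + 24.9761
  = 57.2060
  ≈ 57.206
X − T̂ = 51.9 − 57.206 = -5.306 → -5.31

-5.31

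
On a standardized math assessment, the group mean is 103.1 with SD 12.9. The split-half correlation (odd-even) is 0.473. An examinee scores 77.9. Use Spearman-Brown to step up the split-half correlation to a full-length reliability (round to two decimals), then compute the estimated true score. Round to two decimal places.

86.97

Spearman-Brown: ρ = 2r/(1 + r) = 2(0.473)/(1 + 0.473) = 0.9460/1.473 = 0.6422 → 0.64
Regress the observed score toward the mean by the unreliability: T̂ = 0.64·77.9 + 0.36·103.1 = 49.856 + 37.116 = 86.972.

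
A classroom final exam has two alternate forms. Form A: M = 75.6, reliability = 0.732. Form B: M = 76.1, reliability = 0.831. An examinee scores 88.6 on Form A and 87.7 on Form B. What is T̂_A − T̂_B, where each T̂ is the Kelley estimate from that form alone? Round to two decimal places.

-0.62

T̂_A = 0.732(88.6) + 0.268(75.6) = 85.1160
T̂_B = 0.831(87.7) + 0.169(76.1) = 85.7396
T̂_A − T̂_B = -0.6236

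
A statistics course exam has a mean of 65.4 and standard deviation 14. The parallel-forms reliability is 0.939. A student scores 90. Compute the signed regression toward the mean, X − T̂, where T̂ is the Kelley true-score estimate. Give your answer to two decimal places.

T̂ = ρX + (1 − ρ)μ
  = 0.939 × 90 + 0.061 × 65.4
  = 84.510 + 3.9894
  = 88.4994
  ≈ 88.499
X − T̂ = 90 − 88.499 = 1.501 → 1.50

1.50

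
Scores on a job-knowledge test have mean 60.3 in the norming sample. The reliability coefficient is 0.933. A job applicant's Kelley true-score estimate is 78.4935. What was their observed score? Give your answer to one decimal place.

79.8

T̂ = ρX + (1 − ρ)μ  ⇒  X = (T̂ − (1 − ρ)μ) / ρ
X = (78.4935 − 0.067 × 60.3) / 0.933 = (78.4935 − 4.0401) / 0.933 = 74.4534 / 0.933 = 79.800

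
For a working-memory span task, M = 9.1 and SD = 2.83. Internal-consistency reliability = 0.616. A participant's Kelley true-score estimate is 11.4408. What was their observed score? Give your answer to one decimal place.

12.9

T̂ = ρX + (1 − ρ)μ  ⇒  X = (T̂ − (1 − ρ)μ) / ρ
X = (11.4408 − 0.384 × 9.1) / 0.616 = (11.4408 − 3.4944) / 0.616 = 7.9464 / 0.616 = 12.900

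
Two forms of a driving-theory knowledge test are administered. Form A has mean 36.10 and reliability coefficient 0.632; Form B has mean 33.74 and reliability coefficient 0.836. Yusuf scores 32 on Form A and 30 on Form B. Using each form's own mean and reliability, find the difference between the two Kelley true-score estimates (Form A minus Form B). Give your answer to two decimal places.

2.90

T̂_A = 0.632(32) + 0.368(36.10) = 33.5088
T̂_B = 0.836(30) + 0.164(33.74) = 30.6134
T̂_A − T̂_B = 2.8954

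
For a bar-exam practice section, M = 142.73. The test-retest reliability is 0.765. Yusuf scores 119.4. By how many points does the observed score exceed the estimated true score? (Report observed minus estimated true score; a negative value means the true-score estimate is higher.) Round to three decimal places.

-5.483

T̂ = ρX + (1 − ρ)μ
  = 0.765 × 119.4 + 0.235 × 142.73
  = 91.3410 + 33.54155
  = 124.88255
  ≈ 124.8826
X − T̂ = 119.4 − 124.8826 = -5.4826 → -5.483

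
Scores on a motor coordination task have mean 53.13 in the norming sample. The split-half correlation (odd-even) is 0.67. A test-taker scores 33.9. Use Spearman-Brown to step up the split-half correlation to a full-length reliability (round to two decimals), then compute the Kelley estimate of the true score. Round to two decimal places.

Spearman-Brown: ρ = 2r/(1 + r) = 2(0.67)/(1 + 0.67) = 1.340/1.67 = 0.8024 → 0.80
Kelley's formula gives T̂ = 0.80·33.9 + 0.20·53.13 = 27.120 + 10.6260 = 37.746.

37.75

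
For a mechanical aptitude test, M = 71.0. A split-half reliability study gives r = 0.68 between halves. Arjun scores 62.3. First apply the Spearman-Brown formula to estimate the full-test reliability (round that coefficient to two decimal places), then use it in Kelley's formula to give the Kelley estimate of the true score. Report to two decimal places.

Spearman-Brown: ρ = 2r/(1 + r) = 2(0.68)/(1 + 0.68) = 1.360/1.68 = 0.8095 → 0.81
Weight the observed score by reliability and the mean by (1 − reliability): T̂ = 0.81·62.3 + 0.19·71.0 = 50.463 + 13.490 = 63.953.

63.95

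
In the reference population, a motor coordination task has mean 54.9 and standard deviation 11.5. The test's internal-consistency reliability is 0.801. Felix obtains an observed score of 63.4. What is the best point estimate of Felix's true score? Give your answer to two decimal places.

61.71

Regress the observed score toward the mean by the unreliability: T̂ = 0.801·63.4 + 0.199·54.9 = 50.7834 + 10.9251 = 61.709.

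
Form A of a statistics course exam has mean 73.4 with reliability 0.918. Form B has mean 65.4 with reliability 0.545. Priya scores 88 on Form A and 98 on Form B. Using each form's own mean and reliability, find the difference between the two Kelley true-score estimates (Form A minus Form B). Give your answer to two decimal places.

3.64

T̂_A = 0.918(88) + 0.082(73.4) = 86.8028
T̂_B = 0.545(98) + 0.455(65.4) = 83.1670
T̂_A − T̂_B = 3.6358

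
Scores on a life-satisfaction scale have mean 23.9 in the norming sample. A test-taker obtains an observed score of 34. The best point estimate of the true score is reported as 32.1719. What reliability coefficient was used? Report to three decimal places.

0.819

T̂ = ρX + (1 − ρ)μ  ⇒  T̂ − μ = ρ(X − μ)
ρ = (T̂ − μ)/(X − μ) = (32.1719 − 23.9) / (34 − 23.9) = 8.2719 / 10.1 = 0.81900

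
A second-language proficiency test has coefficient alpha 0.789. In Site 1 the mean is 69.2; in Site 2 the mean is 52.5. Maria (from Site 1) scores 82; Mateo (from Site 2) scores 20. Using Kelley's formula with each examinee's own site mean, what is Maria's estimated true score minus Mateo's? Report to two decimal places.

52.44

T̂_Maria = 0.789(82) + 0.211(69.2) = 79.2992
T̂_Mateo = 0.789(20) + 0.211(52.5) = 26.8575
Difference = 79.2992 − 26.8575 = 52.4417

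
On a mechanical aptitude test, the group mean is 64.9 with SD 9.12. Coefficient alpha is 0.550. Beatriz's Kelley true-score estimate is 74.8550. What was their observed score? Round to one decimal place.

83.0

T̂ = ρX + (1 − ρ)μ  ⇒  X = (T̂ − (1 − ρ)μ) / ρ
X = (74.8550 − 0.450 × 64.9) / 0.550 = (74.8550 − 29.2050) / 0.550 = 45.6500 / 0.550 = 83.000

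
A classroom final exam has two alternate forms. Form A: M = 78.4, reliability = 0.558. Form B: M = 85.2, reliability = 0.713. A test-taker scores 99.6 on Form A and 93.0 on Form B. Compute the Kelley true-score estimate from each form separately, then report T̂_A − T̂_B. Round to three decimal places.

T̂_A = 0.558(99.6) + 0.442(78.4) = 90.22960
T̂_B = 0.713(93.0) + 0.287(85.2) = 90.76140
T̂_A − T̂_B = -0.53180

-0.532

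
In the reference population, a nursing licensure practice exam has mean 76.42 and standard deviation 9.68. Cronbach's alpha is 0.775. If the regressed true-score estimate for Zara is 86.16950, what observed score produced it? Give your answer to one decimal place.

89.0

T̂ = ρX + (1 − ρ)μ  ⇒  X = (T̂ − (1 − ρ)μ) / ρ
X = (86.16950 − 0.225 × 76.42) / 0.775 = (86.16950 − 17.19450) / 0.775 = 68.97500 / 0.775 = 89.000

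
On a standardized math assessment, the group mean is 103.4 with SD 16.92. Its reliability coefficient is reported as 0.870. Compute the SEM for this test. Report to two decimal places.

SEM = SD · √(1 − ρ) = 16.92 × √0.130 = 16.92 × 0.3606 = 6.101

6.10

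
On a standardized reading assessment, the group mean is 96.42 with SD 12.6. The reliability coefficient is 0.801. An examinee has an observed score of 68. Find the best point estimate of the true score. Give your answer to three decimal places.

73.656

T̂ = 0.801(68) + 0.199(96.42) = 54.468 + 19.18758 = 73.6556 → 73.656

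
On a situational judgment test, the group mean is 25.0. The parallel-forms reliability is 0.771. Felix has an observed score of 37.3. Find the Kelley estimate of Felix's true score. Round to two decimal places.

34.48

T̂ = 0.771(37.3) + 0.229(25.0) = 28.7583 + 5.7250 = 34.483 → 34.48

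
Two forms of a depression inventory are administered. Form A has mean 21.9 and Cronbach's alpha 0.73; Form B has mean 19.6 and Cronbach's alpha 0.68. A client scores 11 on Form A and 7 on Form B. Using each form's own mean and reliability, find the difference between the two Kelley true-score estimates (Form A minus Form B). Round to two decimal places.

2.91

T̂_A = 0.73(11) + 0.27(21.9) = 13.9430
T̂_B = 0.68(7) + 0.32(19.6) = 11.0320
T̂_A − T̂_B = 2.9110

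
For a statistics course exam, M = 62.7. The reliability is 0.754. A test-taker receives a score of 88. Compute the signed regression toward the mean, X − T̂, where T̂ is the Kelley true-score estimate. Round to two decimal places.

6.22

T̂ = ρX + (1 − ρ)μ
  = 0.754 × 88 + 0.246 × 62.7
  = 66.352 + 15.4242
  = 81.7762
  ≈ 81.776
X − T̂ = 88 − 81.776 = 6.224 → 6.22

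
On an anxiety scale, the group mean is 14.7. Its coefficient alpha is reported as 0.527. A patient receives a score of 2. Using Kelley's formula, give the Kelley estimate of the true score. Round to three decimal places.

8.007

T̂ = ρX + (1 − ρ)μ
  = 0.527 × 2 + 0.473 × 14.7
  = 1.054 + 6.9531
  = 8.0071
  ≈ 8.007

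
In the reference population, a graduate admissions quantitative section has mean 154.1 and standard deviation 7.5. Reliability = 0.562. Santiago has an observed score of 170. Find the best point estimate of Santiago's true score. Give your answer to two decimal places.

163.04

T̂ = 0.562(170) + 0.438(154.1) = 95.540 + 67.4958 = 163.036 → 163.04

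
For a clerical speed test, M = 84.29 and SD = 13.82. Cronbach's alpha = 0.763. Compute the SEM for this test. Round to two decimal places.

SEM = SD · √(1 − ρ) = 13.82 × √0.237 = 13.82 × 0.4868 = 6.728

6.73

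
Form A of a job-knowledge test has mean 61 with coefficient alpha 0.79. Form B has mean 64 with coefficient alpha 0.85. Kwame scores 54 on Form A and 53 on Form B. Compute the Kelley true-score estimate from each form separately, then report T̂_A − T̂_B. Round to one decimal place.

T̂_A = 0.79(54) + 0.21(61) = 55.470
T̂_B = 0.85(53) + 0.15(64) = 54.650
T̂_A − T̂_B = 0.820

0.8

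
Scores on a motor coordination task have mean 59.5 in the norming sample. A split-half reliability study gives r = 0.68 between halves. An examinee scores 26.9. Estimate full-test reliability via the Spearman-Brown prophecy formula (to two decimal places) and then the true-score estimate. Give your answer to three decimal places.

33.094

Spearman-Brown: ρ = 2r/(1 + r) = 2(0.68)/(1 + 0.68) = 1.360/1.68 = 0.8095 → 0.81
T̂ = 0.81(26.9) + 0.19(59.5) = 21.789 + 11.305 = 33.0940 → 33.094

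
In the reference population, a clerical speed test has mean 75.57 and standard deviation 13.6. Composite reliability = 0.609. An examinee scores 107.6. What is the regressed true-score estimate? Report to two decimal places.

95.08

T̂ = ρX + (1 − ρ)μ
  = 0.609 × 107.6 + 0.391 × 75.57
  = 65.5284 + 29.54787
  = 95.076
  ≈ 95.08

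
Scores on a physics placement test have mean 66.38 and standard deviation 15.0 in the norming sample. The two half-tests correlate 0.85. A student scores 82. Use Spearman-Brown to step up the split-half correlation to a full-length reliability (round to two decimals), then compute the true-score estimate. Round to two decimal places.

80.75

Spearman-Brown: ρ = 2r/(1 + r) = 2(0.85)/(1 + 0.85) = 1.700/1.85 = 0.9189 → 0.92
T̂ = 0.92(82) + 0.08(66.38) = 75.44 + 5.3104 = 80.750 → 80.75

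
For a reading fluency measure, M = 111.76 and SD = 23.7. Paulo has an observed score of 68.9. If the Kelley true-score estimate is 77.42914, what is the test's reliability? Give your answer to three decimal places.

T̂ = ρX + (1 − ρ)μ  ⇒  T̂ − μ = ρ(X − μ)
ρ = (T̂ − μ)/(X − μ) = (77.42914 − 111.76) / (68.9 − 111.76) = -34.33086 / -42.86 = 0.80100

0.801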